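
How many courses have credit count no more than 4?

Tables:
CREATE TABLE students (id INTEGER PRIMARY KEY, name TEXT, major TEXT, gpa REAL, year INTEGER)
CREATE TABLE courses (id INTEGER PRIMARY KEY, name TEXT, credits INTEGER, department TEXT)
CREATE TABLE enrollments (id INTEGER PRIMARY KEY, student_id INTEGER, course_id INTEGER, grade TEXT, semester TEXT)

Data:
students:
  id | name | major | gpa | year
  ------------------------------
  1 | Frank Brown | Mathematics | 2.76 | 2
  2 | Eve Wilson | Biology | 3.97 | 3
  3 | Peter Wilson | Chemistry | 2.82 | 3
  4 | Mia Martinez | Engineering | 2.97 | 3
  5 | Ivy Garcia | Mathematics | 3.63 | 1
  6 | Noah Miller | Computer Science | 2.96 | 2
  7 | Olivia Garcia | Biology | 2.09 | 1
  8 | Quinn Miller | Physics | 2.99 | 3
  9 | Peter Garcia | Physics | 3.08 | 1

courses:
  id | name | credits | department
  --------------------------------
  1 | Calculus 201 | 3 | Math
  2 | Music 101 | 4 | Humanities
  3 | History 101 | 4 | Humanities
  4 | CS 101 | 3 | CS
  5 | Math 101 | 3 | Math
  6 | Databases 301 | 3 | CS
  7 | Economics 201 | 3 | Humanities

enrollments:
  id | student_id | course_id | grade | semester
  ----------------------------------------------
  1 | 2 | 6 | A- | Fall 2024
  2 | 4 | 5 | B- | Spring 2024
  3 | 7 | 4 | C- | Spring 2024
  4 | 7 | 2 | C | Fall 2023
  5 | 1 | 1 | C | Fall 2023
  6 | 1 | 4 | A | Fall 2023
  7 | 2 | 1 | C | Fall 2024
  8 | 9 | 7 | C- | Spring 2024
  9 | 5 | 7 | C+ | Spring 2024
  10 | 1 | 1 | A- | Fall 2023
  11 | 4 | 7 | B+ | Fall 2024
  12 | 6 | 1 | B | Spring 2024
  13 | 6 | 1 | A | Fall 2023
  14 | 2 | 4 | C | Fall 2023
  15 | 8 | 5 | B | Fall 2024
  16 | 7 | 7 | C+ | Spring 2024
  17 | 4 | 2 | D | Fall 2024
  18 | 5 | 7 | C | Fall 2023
SELECT COUNT(*) FROM courses WHERE credits <= 4

Execution result:
7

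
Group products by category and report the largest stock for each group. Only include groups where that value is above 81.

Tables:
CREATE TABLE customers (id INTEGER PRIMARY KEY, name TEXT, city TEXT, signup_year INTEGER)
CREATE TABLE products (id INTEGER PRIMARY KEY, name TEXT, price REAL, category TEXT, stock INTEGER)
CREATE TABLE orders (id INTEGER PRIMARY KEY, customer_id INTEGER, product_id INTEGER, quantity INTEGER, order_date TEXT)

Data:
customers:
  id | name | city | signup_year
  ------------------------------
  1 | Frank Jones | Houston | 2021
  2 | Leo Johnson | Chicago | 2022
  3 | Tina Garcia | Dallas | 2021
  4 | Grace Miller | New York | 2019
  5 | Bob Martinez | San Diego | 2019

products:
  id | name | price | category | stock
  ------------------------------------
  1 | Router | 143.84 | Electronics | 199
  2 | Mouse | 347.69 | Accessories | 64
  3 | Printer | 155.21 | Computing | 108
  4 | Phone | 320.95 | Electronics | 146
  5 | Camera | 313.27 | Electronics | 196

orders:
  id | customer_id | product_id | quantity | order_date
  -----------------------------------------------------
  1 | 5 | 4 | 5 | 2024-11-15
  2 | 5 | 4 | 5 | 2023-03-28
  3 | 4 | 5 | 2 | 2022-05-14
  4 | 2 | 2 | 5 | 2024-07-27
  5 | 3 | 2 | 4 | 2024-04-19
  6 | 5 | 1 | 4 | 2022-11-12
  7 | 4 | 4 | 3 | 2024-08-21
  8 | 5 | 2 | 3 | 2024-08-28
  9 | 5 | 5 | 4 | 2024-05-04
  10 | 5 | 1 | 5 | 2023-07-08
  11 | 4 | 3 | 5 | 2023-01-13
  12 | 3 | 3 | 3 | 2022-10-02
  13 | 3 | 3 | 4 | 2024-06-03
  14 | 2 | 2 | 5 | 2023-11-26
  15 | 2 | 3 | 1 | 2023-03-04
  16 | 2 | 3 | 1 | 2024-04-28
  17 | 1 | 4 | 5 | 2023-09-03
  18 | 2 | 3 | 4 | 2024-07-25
SELECT category, MAX(stock) AS max_stock FROM products GROUP BY category HAVING MAX(stock) > 81

Execution result:
category | max_stock
Computing | 108
Electronics | 199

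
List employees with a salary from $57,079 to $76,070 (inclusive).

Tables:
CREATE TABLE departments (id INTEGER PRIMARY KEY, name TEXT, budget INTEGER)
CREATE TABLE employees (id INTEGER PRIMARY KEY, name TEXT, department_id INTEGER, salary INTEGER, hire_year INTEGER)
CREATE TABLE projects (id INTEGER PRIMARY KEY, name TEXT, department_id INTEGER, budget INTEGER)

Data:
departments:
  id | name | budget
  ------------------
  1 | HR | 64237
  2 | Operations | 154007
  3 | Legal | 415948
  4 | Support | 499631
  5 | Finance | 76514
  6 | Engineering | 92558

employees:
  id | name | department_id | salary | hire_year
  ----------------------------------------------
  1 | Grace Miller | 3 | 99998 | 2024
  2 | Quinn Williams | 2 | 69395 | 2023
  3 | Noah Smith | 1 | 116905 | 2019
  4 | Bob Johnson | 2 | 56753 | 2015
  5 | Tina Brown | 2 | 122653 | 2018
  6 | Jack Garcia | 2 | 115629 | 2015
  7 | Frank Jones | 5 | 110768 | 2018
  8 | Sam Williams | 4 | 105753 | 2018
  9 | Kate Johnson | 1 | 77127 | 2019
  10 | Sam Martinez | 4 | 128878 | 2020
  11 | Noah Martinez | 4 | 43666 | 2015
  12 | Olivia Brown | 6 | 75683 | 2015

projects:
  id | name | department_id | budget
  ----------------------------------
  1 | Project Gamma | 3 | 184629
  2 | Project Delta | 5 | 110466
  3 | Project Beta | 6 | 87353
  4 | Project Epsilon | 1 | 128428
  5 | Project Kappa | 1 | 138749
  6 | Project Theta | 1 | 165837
SELECT name, salary FROM employees WHERE salary BETWEEN 57079 AND 76070

Execution result:
name | salary
Quinn Williams | 69395
Olivia Brown | 75683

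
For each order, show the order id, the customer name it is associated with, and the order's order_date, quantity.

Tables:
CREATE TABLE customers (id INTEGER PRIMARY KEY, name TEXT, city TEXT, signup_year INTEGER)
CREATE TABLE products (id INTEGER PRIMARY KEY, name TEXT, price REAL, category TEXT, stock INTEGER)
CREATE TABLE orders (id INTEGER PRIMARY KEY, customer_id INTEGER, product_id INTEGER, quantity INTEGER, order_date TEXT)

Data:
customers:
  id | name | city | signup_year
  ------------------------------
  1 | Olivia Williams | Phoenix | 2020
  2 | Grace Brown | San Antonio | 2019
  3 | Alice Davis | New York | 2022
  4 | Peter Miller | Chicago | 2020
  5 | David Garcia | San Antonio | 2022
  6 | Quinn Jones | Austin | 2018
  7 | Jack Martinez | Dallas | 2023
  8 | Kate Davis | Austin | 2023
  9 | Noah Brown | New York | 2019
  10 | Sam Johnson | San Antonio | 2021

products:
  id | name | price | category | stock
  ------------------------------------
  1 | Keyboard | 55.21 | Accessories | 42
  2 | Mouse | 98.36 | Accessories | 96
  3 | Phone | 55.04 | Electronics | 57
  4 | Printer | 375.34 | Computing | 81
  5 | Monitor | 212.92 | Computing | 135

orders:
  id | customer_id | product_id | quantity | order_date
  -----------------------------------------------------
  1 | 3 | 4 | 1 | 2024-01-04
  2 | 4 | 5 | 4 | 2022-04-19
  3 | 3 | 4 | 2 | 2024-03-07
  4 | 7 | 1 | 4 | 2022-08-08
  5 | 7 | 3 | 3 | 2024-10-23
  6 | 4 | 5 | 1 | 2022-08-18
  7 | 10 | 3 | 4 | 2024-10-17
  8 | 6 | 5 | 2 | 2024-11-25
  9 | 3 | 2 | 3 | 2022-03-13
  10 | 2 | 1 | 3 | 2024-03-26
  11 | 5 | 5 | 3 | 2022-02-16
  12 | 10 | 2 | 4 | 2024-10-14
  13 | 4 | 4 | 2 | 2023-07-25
SELECT c.id, p.name AS customer, c.order_date, c.quantity FROM orders c JOIN customers p ON c.customer_id = p.id

Execution result:
id | customer | order_date | quantity
1 | Alice Davis | 2024-01-04 | 1
2 | Peter Miller | 2022-04-19 | 4
3 | Alice Davis | 2024-03-07 | 2
4 | Jack Martinez | 2022-08-08 | 4
5 | Jack Martinez | 2024-10-23 | 3
6 | Peter Miller | 2022-08-18 | 1
7 | Sam Johnson | 2024-10-17 | 4
8 | Quinn Jones | 2024-11-25 | 2
9 | Alice Davis | 2022-03-13 | 3
10 | Grace Brown | 2024-03-26 | 3
11 | David Garcia | 2022-02-16 | 3
12 | Sam Johnson | 2024-10-14 | 4
13 | Peter Miller | 2023-07-25 | 2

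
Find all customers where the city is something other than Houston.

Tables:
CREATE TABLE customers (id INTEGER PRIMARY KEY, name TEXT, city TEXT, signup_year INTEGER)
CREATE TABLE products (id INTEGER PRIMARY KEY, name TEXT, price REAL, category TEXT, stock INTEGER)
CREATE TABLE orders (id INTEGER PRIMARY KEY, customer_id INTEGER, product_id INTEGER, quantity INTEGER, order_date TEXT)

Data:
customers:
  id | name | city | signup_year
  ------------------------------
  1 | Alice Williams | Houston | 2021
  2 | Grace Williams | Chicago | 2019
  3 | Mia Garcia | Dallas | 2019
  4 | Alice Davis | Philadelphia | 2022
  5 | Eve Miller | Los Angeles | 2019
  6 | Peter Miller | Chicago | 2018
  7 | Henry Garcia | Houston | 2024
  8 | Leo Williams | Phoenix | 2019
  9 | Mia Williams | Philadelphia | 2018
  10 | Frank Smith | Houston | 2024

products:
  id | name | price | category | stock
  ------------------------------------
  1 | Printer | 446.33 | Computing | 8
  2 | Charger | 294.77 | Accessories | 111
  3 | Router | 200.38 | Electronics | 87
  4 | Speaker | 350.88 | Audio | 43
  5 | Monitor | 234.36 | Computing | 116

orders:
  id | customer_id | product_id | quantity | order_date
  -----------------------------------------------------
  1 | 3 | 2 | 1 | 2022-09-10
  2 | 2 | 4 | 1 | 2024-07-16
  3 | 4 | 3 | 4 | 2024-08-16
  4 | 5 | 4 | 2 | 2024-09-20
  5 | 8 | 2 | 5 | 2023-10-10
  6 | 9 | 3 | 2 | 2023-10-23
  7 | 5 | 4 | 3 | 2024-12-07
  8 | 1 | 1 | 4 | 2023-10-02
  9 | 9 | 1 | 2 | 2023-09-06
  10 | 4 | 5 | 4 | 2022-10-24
SELECT name, city FROM customers WHERE city <> 'Houston'

Execution result:
name | city
Grace Williams | Chicago
Mia Garcia | Dallas
Alice Davis | Philadelphia
Eve Miller | Los Angeles
Peter Miller | Chicago
Leo Williams | Phoenix
Mia Williams | Philadelphia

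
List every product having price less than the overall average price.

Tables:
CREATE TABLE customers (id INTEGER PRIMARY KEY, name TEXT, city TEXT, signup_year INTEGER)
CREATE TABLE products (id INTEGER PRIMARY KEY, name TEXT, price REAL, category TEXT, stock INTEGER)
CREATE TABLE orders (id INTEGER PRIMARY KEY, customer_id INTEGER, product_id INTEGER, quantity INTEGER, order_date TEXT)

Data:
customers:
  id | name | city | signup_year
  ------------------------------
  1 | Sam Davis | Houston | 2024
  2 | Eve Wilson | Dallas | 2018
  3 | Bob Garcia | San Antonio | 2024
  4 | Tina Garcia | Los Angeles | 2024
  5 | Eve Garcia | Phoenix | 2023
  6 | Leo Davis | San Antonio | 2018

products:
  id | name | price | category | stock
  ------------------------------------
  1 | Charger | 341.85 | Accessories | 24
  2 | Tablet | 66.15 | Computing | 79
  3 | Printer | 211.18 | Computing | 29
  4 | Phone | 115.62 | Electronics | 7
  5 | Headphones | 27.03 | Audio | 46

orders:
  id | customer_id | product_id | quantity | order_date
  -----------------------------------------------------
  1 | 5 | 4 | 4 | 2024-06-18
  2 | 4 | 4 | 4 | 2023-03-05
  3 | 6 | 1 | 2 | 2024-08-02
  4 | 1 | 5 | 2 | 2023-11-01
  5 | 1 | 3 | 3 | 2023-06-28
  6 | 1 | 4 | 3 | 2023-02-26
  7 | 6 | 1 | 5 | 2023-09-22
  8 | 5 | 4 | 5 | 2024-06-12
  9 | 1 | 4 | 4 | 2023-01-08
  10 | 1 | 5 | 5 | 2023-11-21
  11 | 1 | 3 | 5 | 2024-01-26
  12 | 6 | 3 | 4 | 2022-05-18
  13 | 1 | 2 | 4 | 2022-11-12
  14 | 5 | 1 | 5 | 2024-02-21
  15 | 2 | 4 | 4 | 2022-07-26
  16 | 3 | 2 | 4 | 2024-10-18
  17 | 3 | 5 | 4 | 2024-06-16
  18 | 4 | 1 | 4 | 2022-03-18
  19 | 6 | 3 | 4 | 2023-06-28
SELECT name, price FROM products WHERE price < (SELECT AVG(price) FROM products)

Execution result:
name | price
Tablet | 66.15
Phone | 115.62
Headphones | 27.03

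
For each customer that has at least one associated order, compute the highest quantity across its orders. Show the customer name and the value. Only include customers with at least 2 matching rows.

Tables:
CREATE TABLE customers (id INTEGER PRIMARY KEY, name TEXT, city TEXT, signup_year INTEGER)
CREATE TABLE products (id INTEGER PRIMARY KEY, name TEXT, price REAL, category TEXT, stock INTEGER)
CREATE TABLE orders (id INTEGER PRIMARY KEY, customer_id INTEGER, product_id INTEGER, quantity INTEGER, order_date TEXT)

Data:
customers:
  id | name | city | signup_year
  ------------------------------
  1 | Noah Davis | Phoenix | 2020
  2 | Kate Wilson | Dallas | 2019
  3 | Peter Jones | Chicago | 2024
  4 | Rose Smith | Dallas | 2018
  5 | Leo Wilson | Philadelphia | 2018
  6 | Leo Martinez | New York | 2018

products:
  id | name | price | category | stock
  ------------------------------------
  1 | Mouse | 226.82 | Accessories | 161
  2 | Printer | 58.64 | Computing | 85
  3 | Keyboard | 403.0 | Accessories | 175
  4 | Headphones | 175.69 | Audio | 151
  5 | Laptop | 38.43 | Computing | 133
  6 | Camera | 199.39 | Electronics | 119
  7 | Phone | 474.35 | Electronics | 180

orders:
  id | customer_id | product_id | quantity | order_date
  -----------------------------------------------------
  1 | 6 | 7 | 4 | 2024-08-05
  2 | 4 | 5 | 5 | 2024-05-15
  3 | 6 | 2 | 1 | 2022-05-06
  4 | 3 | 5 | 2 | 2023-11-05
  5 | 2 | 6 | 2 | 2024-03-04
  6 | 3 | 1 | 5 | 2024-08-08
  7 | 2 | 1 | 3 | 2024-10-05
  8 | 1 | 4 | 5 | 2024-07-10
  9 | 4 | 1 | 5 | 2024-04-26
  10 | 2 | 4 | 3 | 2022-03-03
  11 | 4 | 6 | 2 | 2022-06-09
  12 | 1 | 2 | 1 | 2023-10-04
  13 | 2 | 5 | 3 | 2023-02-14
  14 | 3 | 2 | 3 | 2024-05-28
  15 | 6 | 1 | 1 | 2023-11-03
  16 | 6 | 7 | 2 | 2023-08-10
SELECT p.name, MAX(c.quantity) AS max_quantity FROM orders c JOIN customers p ON c.customer_id = p.id GROUP BY p.id, p.name HAVING COUNT(*) >= 2

Execution result:
name | max_quantity
Noah Davis | 5
Kate Wilson | 3
Peter Jones | 5
Rose Smith | 5
Leo Martinez | 4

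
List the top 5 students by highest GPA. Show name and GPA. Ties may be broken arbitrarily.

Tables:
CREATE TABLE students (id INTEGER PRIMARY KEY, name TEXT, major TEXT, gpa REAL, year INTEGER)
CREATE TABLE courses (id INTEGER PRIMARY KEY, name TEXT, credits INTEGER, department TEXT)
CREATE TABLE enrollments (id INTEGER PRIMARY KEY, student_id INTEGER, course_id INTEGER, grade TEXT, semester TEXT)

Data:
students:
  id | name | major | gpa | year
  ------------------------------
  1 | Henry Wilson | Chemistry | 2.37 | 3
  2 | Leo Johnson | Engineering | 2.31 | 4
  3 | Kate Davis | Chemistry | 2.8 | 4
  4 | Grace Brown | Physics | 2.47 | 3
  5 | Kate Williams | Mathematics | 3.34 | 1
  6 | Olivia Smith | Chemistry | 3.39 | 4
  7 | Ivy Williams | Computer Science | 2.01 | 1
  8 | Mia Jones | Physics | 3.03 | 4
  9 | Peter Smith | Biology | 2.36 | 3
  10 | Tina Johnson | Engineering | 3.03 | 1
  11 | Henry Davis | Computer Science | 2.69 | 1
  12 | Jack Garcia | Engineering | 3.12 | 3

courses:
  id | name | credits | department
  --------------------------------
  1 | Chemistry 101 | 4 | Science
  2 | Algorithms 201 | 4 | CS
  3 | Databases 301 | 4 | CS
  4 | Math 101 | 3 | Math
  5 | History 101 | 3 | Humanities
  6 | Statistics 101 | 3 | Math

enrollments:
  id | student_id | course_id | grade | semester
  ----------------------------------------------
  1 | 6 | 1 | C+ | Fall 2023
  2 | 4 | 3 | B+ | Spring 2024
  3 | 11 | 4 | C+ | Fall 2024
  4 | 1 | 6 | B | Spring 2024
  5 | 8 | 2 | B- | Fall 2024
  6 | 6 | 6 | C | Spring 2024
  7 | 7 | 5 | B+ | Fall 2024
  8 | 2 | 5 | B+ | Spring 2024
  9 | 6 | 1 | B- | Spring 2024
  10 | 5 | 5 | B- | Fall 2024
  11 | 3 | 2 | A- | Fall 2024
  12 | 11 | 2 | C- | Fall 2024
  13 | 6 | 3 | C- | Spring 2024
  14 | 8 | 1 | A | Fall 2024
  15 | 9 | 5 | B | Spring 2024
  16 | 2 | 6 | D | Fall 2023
SELECT name, gpa FROM students ORDER BY gpa DESC LIMIT 5

Execution result:
name | gpa
Olivia Smith | 3.39
Kate Williams | 3.34
Jack Garcia | 3.12
Mia Jones | 3.03
Tina Johnson | 3.03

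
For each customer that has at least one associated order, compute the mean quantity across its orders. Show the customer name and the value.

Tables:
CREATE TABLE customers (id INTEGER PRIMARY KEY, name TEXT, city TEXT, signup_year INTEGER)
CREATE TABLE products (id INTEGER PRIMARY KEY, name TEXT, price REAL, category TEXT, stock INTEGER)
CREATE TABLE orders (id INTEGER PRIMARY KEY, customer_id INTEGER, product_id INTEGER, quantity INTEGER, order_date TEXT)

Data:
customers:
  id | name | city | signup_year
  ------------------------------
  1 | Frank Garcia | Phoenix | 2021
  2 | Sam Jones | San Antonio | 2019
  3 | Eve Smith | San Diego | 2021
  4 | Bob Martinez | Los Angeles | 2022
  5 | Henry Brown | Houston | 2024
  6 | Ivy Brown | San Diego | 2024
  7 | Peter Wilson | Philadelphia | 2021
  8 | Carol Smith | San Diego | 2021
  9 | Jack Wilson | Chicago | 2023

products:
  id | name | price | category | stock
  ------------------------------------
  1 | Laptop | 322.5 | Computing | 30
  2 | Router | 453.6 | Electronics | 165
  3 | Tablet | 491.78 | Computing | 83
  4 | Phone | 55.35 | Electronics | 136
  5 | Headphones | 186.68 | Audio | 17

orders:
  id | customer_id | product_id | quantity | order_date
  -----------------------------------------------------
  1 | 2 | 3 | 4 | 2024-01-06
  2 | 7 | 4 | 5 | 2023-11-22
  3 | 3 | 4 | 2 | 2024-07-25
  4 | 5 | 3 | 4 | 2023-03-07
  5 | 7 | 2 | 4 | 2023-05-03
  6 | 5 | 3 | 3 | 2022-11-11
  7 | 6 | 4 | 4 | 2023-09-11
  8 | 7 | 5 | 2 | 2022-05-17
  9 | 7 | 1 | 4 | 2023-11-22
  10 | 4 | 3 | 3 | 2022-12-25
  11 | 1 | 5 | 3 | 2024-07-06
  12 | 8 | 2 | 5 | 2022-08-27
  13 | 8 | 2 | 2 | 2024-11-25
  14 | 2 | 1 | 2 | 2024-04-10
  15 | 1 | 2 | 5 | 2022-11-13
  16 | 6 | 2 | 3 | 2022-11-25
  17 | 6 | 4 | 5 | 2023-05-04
SELECT p.name, AVG(c.quantity) AS avg_quantity FROM orders c JOIN customers p ON c.customer_id = p.id GROUP BY p.id, p.name

Execution result:
name | avg_quantity
Frank Garcia | 4.00
Sam Jones | 3.00
Eve Smith | 2.00
Bob Martinez | 3.00
Henry Brown | 3.50
Ivy Brown | 4.00
Peter Wilson | 3.75
Carol Smith | 3.50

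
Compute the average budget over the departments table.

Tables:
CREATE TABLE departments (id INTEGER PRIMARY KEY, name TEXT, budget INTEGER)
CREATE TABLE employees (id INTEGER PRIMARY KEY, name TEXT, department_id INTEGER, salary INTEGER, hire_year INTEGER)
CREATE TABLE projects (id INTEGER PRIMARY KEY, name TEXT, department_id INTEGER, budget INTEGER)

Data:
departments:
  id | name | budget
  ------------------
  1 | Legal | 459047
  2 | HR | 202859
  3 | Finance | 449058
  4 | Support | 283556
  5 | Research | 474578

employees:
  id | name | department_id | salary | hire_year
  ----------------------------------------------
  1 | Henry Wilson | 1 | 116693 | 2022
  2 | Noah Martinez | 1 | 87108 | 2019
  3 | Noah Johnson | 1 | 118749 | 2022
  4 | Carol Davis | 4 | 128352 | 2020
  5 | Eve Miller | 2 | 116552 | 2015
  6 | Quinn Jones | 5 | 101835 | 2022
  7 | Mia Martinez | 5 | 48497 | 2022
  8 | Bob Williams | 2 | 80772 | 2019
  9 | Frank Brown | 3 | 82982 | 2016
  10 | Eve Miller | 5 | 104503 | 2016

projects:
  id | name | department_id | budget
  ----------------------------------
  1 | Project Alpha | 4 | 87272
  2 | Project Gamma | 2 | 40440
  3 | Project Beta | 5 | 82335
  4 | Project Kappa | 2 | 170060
SELECT AVG(budget) FROM departments

Execution result:
373819.60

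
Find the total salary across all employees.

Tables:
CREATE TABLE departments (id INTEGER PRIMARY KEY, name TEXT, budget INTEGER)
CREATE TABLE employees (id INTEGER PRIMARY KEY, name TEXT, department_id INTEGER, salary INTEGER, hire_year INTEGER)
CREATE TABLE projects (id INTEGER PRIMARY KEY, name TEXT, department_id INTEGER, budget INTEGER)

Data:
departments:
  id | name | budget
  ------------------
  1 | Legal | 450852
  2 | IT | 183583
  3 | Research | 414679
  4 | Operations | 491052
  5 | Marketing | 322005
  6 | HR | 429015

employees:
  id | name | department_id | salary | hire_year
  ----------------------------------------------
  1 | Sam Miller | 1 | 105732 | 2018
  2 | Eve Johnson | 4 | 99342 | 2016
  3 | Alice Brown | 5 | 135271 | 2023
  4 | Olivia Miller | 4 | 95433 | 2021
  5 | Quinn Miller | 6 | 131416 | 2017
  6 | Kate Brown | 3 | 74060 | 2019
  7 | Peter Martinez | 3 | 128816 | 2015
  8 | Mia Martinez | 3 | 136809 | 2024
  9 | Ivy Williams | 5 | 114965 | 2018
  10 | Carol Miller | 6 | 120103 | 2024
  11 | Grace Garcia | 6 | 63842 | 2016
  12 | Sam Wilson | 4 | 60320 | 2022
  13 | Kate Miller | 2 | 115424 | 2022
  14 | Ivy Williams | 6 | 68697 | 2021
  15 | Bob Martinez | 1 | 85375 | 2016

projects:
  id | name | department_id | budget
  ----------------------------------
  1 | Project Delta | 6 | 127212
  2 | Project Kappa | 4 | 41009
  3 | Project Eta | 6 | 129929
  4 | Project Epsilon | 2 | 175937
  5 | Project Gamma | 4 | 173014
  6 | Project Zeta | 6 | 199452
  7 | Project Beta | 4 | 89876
SELECT SUM(salary) FROM employees

Execution result:
1535605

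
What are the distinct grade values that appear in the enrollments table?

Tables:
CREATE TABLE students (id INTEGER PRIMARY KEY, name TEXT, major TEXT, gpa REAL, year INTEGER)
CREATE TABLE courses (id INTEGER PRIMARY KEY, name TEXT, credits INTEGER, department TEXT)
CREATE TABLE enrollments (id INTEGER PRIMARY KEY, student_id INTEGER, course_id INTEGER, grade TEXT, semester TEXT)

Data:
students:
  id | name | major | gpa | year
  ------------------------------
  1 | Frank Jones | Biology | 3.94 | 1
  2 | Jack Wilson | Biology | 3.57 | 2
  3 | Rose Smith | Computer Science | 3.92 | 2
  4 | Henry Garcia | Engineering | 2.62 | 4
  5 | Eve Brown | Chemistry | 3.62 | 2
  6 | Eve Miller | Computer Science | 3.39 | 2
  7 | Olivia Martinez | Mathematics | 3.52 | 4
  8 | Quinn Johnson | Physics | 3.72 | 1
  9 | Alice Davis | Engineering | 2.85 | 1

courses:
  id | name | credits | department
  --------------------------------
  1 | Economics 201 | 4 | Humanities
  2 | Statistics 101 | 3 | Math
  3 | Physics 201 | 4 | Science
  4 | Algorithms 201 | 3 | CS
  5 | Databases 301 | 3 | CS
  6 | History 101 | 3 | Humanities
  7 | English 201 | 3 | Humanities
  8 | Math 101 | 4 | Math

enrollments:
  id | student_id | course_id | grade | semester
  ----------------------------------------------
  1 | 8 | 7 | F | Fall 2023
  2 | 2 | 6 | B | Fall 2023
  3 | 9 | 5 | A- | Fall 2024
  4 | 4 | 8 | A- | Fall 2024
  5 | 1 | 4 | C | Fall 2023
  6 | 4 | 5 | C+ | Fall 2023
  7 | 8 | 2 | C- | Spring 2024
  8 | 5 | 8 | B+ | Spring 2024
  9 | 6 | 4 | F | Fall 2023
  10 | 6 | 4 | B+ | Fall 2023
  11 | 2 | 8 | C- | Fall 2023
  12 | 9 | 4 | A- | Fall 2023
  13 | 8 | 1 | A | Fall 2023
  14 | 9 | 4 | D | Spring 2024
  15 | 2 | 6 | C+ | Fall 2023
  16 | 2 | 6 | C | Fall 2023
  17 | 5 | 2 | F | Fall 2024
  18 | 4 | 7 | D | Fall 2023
SELECT DISTINCT grade FROM enrollments

Execution result:
grade
F
B
A-
C
C+
C-
B+
A
D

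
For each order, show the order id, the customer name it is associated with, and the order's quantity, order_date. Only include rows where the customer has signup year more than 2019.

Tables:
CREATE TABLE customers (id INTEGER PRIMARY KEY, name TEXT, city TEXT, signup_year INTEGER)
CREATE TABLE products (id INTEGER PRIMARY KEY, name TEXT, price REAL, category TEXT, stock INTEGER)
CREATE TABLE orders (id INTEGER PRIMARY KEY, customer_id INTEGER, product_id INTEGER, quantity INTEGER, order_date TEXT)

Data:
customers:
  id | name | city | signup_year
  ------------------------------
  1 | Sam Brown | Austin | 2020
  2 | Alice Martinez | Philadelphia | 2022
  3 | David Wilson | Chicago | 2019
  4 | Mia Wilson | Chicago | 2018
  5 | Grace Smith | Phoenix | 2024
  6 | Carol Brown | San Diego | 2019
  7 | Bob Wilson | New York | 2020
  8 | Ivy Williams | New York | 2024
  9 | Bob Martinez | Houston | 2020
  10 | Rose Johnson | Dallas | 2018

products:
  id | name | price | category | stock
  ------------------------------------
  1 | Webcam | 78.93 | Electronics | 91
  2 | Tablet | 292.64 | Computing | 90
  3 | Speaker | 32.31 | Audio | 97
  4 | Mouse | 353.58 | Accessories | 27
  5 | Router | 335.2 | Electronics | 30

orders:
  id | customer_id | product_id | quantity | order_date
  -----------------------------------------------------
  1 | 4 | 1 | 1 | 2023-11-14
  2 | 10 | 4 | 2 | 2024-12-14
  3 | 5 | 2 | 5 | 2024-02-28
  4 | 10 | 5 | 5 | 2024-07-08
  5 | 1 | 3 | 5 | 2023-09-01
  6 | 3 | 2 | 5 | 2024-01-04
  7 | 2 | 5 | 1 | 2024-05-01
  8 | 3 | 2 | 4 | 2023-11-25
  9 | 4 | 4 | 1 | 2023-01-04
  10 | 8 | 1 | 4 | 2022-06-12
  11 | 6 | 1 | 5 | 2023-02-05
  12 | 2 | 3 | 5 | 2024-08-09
SELECT c.id, p.name AS customer, c.quantity, c.order_date FROM orders c JOIN customers p ON c.customer_id = p.id WHERE p.signup_year > 2019

Execution result:
id | customer | quantity | order_date
3 | Grace Smith | 5 | 2024-02-28
5 | Sam Brown | 5 | 2023-09-01
7 | Alice Martinez | 1 | 2024-05-01
10 | Ivy Williams | 4 | 2022-06-12
12 | Alice Martinez | 5 | 2024-08-09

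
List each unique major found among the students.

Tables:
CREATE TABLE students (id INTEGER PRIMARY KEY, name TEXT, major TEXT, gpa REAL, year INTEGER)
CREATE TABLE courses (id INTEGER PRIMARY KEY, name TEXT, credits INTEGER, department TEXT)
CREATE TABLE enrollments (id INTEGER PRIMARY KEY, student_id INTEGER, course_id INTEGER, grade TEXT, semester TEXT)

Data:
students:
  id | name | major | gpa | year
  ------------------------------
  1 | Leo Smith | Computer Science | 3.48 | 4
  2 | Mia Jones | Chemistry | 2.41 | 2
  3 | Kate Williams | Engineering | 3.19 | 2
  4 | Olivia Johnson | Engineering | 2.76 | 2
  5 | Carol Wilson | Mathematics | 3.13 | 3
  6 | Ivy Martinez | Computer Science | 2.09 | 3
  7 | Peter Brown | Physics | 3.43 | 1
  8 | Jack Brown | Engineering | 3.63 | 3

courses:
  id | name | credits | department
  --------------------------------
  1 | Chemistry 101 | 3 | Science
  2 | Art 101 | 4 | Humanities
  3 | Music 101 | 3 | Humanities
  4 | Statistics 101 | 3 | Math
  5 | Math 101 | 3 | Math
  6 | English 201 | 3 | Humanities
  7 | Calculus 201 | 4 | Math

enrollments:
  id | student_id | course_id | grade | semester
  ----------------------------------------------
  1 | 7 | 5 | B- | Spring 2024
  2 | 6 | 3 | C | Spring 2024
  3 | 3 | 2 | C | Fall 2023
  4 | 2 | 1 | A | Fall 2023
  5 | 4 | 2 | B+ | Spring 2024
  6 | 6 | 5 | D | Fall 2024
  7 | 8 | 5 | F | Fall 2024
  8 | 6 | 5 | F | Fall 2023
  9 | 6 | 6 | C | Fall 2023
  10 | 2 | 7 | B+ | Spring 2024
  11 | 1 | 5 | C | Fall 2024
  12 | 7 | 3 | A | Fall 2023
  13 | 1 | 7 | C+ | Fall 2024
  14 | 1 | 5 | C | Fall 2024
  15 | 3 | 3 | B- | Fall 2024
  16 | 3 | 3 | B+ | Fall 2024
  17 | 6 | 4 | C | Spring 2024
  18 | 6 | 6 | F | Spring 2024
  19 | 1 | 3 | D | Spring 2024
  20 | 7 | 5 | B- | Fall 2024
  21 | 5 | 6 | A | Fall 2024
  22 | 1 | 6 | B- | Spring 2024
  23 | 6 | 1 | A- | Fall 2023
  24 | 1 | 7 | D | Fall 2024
SELECT DISTINCT major FROM students

Execution result:
major
Computer Science
Chemistry
Engineering
Mathematics
Physics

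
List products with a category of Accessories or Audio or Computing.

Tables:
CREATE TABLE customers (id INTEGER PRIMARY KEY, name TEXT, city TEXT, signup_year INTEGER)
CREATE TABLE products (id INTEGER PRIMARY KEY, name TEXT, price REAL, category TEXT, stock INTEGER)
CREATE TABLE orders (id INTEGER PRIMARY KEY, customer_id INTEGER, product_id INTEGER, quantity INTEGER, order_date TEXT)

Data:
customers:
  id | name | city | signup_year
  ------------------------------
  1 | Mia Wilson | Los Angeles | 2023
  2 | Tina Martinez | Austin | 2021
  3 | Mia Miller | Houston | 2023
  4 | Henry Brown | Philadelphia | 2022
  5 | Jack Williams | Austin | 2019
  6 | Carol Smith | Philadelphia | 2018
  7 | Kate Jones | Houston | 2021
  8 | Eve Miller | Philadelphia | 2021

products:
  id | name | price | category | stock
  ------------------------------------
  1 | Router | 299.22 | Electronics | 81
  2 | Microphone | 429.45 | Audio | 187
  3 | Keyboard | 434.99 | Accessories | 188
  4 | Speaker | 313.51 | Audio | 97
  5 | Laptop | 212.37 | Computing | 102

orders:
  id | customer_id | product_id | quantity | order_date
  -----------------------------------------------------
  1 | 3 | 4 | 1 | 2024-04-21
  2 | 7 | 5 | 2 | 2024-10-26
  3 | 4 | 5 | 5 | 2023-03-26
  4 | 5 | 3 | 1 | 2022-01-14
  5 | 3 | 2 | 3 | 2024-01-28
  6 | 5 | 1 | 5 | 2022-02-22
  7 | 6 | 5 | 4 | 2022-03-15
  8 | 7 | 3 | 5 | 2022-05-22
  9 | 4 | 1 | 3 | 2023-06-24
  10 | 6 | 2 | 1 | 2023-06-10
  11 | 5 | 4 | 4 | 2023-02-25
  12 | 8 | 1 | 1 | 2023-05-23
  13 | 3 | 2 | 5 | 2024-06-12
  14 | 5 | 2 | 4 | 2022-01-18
SELECT name, category FROM products WHERE category IN ('Accessories', 'Audio', 'Computing')

Execution result:
name | category
Microphone | Audio
Keyboard | Accessories
Speaker | Audio
Laptop | Computing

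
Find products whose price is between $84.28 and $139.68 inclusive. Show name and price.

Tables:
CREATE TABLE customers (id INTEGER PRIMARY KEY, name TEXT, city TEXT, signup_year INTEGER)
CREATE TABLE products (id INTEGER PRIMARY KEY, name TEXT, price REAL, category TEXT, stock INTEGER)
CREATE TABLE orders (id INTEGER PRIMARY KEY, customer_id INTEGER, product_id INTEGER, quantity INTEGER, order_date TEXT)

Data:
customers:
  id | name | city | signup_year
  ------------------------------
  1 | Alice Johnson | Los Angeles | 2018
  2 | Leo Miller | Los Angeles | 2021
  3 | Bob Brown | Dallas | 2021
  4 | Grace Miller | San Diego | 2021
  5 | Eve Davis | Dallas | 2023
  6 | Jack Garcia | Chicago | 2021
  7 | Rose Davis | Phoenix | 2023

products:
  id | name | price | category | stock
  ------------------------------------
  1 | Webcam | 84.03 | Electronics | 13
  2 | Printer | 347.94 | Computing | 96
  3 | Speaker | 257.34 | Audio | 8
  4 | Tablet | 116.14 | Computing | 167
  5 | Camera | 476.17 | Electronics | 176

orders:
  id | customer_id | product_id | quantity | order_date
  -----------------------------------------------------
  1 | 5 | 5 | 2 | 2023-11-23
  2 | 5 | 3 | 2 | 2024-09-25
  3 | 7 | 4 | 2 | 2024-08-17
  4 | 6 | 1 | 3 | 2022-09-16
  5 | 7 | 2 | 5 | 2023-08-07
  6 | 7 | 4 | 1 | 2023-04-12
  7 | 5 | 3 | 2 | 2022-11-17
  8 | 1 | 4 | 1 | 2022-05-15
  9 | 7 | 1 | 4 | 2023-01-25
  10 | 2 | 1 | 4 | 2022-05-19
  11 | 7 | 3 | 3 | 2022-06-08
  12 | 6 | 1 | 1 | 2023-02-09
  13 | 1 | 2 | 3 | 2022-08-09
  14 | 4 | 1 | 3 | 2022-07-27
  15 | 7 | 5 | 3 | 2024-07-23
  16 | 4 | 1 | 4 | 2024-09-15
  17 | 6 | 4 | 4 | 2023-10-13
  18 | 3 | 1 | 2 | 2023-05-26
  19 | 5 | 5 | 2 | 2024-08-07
SELECT name, price FROM products WHERE price BETWEEN 84.28 AND 139.68

Execution result:
name | price
Tablet | 116.14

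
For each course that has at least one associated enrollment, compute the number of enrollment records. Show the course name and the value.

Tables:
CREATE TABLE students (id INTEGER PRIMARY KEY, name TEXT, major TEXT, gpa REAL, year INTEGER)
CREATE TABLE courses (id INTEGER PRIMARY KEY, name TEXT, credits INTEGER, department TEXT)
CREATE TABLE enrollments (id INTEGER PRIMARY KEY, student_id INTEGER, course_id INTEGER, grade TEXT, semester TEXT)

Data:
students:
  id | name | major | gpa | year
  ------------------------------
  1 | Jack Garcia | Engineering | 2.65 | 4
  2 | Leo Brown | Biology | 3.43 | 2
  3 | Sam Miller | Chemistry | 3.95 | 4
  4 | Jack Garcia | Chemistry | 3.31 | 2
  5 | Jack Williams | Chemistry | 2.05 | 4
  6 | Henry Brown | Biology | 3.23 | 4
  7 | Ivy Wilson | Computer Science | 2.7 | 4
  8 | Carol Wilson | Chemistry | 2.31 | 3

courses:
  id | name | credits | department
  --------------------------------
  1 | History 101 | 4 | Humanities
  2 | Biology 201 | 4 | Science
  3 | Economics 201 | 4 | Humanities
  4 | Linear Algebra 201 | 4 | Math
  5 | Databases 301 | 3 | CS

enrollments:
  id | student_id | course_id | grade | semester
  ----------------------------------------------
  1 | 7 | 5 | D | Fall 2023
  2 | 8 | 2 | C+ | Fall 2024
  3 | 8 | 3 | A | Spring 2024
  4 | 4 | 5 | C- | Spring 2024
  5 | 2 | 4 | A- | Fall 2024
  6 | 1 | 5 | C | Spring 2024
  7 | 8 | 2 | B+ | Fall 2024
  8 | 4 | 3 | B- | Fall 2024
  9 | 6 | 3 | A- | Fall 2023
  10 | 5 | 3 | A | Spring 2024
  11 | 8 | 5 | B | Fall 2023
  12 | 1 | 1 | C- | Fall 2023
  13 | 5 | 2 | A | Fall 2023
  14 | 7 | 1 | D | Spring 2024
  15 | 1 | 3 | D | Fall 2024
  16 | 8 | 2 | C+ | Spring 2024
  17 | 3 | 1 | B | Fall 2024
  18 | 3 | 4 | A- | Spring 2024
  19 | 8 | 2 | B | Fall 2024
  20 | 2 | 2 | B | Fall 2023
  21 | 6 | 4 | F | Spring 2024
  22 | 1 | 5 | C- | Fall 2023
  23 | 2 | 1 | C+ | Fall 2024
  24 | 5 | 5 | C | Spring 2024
SELECT p.name, COUNT(*) AS n FROM enrollments c JOIN courses p ON c.course_id = p.id GROUP BY p.id, p.name

Execution result:
name | n
History 101 | 4
Biology 201 | 6
Economics 201 | 5
Linear Algebra 201 | 3
Databases 301 | 6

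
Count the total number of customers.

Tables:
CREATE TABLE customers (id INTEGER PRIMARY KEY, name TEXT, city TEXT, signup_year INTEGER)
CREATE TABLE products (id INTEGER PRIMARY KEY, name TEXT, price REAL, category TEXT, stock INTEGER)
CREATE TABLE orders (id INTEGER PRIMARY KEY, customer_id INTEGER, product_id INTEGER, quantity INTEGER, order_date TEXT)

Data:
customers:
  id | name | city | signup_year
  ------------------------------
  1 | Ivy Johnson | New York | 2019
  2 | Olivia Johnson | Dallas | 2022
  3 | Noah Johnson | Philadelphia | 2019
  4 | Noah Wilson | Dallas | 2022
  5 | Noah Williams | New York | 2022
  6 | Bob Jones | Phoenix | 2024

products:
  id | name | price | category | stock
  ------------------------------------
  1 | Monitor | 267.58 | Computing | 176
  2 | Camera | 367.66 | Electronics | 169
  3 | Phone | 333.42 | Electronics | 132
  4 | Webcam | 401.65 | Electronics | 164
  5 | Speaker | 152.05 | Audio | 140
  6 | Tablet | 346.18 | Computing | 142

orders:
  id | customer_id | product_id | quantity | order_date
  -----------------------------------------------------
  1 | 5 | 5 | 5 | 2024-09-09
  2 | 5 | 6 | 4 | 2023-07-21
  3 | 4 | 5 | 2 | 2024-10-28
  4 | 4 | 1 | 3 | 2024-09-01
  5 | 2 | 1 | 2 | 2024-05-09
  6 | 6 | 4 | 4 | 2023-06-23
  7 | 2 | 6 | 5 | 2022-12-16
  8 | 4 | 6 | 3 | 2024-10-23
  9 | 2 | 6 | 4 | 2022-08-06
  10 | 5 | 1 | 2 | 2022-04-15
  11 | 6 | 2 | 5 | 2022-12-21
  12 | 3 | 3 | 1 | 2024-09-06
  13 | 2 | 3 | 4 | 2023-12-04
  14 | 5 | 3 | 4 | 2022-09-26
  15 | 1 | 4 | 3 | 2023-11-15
SELECT COUNT(*) FROM customers

Execution result:
6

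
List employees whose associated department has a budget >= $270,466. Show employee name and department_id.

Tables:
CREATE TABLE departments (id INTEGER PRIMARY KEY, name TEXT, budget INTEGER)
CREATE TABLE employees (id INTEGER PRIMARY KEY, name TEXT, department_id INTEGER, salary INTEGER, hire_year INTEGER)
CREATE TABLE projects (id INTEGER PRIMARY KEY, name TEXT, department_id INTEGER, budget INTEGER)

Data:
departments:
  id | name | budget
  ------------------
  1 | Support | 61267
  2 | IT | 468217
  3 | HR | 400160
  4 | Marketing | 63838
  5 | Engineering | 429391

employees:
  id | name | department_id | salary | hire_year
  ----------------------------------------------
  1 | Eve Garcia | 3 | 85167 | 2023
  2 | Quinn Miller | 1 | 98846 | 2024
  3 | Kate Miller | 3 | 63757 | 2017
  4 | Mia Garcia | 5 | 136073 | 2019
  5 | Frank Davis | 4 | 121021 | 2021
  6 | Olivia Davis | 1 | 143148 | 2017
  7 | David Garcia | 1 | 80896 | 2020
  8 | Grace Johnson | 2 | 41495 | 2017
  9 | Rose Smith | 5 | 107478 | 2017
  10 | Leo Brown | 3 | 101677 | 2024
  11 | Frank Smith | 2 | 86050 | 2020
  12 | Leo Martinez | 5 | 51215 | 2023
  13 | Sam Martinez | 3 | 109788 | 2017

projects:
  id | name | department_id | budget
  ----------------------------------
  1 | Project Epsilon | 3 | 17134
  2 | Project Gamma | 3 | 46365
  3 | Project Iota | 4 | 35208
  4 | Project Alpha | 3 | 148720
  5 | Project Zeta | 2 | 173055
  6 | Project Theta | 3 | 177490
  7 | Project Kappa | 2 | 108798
SELECT name, department_id FROM employees WHERE department_id IN (SELECT id FROM departments WHERE budget >= 270466)

Execution result:
name | department_id
Eve Garcia | 3
Kate Miller | 3
Mia Garcia | 5
Grace Johnson | 2
Rose Smith | 5
Leo Brown | 3
Frank Smith | 2
Leo Martinez | 5
Sam Martinez | 3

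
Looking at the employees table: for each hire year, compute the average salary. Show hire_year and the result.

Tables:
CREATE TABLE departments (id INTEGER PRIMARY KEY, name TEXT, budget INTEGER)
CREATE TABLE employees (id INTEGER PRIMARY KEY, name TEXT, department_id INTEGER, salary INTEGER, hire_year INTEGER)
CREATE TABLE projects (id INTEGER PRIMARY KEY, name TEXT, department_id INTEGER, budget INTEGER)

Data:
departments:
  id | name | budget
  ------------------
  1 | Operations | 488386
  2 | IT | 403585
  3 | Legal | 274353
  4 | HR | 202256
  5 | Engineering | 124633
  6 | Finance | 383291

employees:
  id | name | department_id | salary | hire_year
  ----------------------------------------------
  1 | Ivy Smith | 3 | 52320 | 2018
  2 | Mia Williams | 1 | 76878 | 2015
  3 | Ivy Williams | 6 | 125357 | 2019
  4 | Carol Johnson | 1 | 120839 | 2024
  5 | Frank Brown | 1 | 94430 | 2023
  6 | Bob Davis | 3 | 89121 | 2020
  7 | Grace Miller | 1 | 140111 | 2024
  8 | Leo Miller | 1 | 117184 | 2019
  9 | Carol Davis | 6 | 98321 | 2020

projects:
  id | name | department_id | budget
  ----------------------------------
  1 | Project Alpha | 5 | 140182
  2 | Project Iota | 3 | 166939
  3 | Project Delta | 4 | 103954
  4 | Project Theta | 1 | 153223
SELECT hire_year, AVG(salary) AS avg_salary FROM employees GROUP BY hire_year

Execution result:
hire_year | avg_salary
2015 | 76878.00
2018 | 52320.00
2019 | 121270.50
2020 | 93721.00
2023 | 94430.00
2024 | 130475.00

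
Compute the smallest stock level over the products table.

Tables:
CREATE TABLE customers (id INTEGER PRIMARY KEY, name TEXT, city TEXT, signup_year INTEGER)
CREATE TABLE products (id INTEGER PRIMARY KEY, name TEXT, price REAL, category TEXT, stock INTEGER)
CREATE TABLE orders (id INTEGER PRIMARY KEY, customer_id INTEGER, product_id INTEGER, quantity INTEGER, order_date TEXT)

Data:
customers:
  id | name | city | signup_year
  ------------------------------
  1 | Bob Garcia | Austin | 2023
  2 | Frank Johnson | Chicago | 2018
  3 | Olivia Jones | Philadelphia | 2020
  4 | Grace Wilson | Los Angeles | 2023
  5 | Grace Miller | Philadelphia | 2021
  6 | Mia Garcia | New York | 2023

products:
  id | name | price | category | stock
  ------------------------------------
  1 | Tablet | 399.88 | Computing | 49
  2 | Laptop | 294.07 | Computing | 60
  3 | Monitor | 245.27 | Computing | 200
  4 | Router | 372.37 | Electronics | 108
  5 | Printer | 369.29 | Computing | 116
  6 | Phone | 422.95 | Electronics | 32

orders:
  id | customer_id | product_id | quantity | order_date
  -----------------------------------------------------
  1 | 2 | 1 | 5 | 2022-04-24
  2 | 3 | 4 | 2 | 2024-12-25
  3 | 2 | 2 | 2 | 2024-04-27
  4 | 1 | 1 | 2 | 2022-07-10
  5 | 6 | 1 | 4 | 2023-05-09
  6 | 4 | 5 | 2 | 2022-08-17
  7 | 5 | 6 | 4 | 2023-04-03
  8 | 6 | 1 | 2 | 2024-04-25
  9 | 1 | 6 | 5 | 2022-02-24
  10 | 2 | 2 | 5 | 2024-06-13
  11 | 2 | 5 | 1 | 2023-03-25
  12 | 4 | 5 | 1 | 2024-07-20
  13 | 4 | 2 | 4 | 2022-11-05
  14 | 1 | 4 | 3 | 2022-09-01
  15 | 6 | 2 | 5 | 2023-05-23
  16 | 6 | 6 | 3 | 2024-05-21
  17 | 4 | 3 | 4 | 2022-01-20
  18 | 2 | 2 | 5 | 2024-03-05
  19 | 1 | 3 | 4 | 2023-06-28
SELECT MIN(stock) FROM products

Execution result:
32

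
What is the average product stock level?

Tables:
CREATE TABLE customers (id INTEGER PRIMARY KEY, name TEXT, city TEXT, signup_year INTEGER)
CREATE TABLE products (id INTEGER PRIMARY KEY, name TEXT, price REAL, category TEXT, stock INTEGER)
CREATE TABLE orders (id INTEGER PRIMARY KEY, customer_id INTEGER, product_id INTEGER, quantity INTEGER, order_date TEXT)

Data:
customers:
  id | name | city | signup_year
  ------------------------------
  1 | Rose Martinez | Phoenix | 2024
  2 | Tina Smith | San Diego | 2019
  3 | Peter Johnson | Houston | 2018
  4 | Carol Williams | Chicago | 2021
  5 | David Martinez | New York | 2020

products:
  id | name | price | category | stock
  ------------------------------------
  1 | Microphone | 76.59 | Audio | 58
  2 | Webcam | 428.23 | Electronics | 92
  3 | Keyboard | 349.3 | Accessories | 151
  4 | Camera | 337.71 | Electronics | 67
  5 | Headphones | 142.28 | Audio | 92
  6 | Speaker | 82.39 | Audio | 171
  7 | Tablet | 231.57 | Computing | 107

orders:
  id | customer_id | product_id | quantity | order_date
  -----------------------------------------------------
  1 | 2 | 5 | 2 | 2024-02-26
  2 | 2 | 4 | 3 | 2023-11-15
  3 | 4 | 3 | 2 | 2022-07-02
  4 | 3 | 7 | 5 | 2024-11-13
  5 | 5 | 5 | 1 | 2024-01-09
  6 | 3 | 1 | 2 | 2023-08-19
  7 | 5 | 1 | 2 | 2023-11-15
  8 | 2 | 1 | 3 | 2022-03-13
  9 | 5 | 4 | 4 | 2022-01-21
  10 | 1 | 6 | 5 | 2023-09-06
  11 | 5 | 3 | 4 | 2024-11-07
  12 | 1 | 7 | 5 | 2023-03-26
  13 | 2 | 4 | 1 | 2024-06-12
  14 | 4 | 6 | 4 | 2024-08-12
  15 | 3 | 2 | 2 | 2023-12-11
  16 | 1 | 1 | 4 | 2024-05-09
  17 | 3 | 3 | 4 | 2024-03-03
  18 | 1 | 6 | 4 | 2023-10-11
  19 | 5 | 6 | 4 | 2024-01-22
SELECT AVG(stock) FROM products

Execution result:
105.43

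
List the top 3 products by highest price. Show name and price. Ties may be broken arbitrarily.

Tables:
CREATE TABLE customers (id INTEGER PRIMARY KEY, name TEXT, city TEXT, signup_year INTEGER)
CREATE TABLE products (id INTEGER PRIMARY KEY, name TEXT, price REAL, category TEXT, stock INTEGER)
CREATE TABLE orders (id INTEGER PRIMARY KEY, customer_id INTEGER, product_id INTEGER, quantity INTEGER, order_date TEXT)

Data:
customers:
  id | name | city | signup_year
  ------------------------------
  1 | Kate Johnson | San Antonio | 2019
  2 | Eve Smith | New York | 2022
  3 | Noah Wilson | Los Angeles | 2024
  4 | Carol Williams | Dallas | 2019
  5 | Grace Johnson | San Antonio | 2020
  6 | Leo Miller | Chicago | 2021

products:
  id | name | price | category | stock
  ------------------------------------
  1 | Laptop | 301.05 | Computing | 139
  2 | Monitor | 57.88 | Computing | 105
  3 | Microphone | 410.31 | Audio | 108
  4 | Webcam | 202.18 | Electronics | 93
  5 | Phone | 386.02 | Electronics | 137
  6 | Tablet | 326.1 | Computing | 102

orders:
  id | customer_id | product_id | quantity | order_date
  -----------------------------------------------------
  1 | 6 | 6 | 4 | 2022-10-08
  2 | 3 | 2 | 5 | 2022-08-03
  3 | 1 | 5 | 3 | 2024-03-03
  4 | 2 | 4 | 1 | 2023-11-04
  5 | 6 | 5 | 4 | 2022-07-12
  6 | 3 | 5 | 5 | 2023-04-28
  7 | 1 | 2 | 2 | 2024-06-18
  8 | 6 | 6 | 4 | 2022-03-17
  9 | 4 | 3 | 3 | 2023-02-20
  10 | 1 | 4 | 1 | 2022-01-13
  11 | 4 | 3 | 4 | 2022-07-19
SELECT name, price FROM products ORDER BY price DESC LIMIT 3

Execution result:
name | price
Microphone | 410.31
Phone | 386.02
Tablet | 326.10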